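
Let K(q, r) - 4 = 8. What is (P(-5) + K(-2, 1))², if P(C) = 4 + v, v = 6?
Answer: 484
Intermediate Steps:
K(q, r) = 12 (K(q, r) = 4 + 8 = 12)
P(C) = 10 (P(C) = 4 + 6 = 10)
(P(-5) + K(-2, 1))² = (10 + 12)² = 22² = 484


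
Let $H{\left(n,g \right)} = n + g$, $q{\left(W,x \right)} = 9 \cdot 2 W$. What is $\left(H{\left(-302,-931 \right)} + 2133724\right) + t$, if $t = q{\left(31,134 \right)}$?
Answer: $2133049$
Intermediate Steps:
$q{\left(W,x \right)} = 18 W$
$t = 558$ ($t = 18 \cdot 31 = 558$)
$H{\left(n,g \right)} = g + n$
$\left(H{\left(-302,-931 \right)} + 2133724\right) + t = \left(\left(-931 - 302\right) + 2133724\right) + 558 = \left(-1233 + 2133724\right) + 558 = 2132491 + 558 = 2133049$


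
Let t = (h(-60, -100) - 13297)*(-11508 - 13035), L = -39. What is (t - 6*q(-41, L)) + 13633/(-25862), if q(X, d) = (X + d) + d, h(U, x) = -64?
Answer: 8480660224661/25862 ≈ 3.2792e+8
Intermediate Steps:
q(X, d) = X + 2*d
t = 327919023 (t = (-64 - 13297)*(-11508 - 13035) = -13361*(-24543) = 327919023)
(t - 6*q(-41, L)) + 13633/(-25862) = (327919023 - 6*(-41 + 2*(-39))) + 13633/(-25862) = (327919023 - 6*(-41 - 78)) + 13633*(-1/25862) = (327919023 - 6*(-119)) - 13633/25862 = (327919023 + 714) - 13633/25862 = 327919737 - 13633/25862 = 8480660224661/25862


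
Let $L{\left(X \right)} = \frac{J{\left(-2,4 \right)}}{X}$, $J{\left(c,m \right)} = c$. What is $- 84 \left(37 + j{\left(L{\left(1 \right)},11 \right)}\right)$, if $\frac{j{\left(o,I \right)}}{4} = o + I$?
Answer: $-6132$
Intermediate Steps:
$L{\left(X \right)} = - \frac{2}{X}$
$j{\left(o,I \right)} = 4 I + 4 o$ ($j{\left(o,I \right)} = 4 \left(o + I\right) = 4 \left(I + o\right) = 4 I + 4 o$)
$- 84 \left(37 + j{\left(L{\left(1 \right)},11 \right)}\right) = - 84 \left(37 + \left(4 \cdot 11 + 4 \left(- \frac{2}{1}\right)\right)\right) = - 84 \left(37 + \left(44 + 4 \left(\left(-2\right) 1\right)\right)\right) = - 84 \left(37 + \left(44 + 4 \left(-2\right)\right)\right) = - 84 \left(37 + \left(44 - 8\right)\right) = - 84 \left(37 + 36\right) = - 84 \cdot 73 = \left(-1\right) 6132 = -6132$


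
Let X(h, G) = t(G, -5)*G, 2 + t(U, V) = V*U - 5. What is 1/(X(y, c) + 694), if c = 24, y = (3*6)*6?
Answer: -1/2354 ≈ -0.00042481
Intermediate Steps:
y = 108 (y = 18*6 = 108)
t(U, V) = -7 + U*V (t(U, V) = -2 + (V*U - 5) = -2 + (U*V - 5) = -2 + (-5 + U*V) = -7 + U*V)
X(h, G) = G*(-7 - 5*G) (X(h, G) = (-7 + G*(-5))*G = (-7 - 5*G)*G = G*(-7 - 5*G))
1/(X(y, c) + 694) = 1/(24*(-7 - 5*24) + 694) = 1/(24*(-7 - 120) + 694) = 1/(24*(-127) + 694) = 1/(-3048 + 694) = 1/(-2354) = -1/2354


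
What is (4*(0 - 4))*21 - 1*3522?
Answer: -3858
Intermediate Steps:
(4*(0 - 4))*21 - 1*3522 = (4*(-4))*21 - 3522 = -16*21 - 3522 = -336 - 3522 = -3858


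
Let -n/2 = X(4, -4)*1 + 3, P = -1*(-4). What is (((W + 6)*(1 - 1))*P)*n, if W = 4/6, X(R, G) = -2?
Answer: 0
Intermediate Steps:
P = 4
W = ⅔ (W = 4*(⅙) = ⅔ ≈ 0.66667)
n = -2 (n = -2*(-2*1 + 3) = -2*(-2 + 3) = -2*1 = -2)
(((W + 6)*(1 - 1))*P)*n = (((⅔ + 6)*(1 - 1))*4)*(-2) = (((20/3)*0)*4)*(-2) = (0*4)*(-2) = 0*(-2) = 0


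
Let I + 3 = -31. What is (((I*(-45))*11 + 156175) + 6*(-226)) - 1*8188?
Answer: 163461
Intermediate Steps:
I = -34 (I = -3 - 31 = -34)
(((I*(-45))*11 + 156175) + 6*(-226)) - 1*8188 = ((-34*(-45)*11 + 156175) + 6*(-226)) - 1*8188 = ((1530*11 + 156175) - 1356) - 8188 = ((16830 + 156175) - 1356) - 8188 = (173005 - 1356) - 8188 = 171649 - 8188 = 163461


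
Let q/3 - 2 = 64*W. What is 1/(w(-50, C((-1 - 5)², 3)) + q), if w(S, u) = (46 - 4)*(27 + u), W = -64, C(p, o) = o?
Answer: -1/11022 ≈ -9.0728e-5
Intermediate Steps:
w(S, u) = 1134 + 42*u (w(S, u) = 42*(27 + u) = 1134 + 42*u)
q = -12282 (q = 6 + 3*(64*(-64)) = 6 + 3*(-4096) = 6 - 12288 = -12282)
1/(w(-50, C((-1 - 5)², 3)) + q) = 1/((1134 + 42*3) - 12282) = 1/((1134 + 126) - 12282) = 1/(1260 - 12282) = 1/(-11022) = -1/11022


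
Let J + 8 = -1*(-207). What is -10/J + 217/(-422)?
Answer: -47403/83978 ≈ -0.56447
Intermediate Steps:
J = 199 (J = -8 - 1*(-207) = -8 + 207 = 199)
-10/J + 217/(-422) = -10/199 + 217/(-422) = -10*1/199 + 217*(-1/422) = -10/199 - 217/422 = -47403/83978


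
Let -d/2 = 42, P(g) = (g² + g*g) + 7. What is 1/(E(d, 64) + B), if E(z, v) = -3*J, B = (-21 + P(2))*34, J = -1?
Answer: -1/201 ≈ -0.0049751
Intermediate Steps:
P(g) = 7 + 2*g² (P(g) = (g² + g²) + 7 = 2*g² + 7 = 7 + 2*g²)
d = -84 (d = -2*42 = -84)
B = -204 (B = (-21 + (7 + 2*2²))*34 = (-21 + (7 + 2*4))*34 = (-21 + (7 + 8))*34 = (-21 + 15)*34 = -6*34 = -204)
E(z, v) = 3 (E(z, v) = -3*(-1) = 3)
1/(E(d, 64) + B) = 1/(3 - 204) = 1/(-201) = -1/201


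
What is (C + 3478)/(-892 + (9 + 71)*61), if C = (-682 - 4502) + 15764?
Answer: 7029/1994 ≈ 3.5251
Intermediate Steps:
C = 10580 (C = -5184 + 15764 = 10580)
(C + 3478)/(-892 + (9 + 71)*61) = (10580 + 3478)/(-892 + (9 + 71)*61) = 14058/(-892 + 80*61) = 14058/(-892 + 4880) = 14058/3988 = 14058*(1/3988) = 7029/1994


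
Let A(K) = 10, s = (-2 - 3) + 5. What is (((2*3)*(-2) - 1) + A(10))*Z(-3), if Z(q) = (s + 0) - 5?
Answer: 15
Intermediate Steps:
s = 0 (s = -5 + 5 = 0)
Z(q) = -5 (Z(q) = (0 + 0) - 5 = 0 - 5 = -5)
(((2*3)*(-2) - 1) + A(10))*Z(-3) = (((2*3)*(-2) - 1) + 10)*(-5) = ((6*(-2) - 1) + 10)*(-5) = ((-12 - 1) + 10)*(-5) = (-13 + 10)*(-5) = -3*(-5) = 15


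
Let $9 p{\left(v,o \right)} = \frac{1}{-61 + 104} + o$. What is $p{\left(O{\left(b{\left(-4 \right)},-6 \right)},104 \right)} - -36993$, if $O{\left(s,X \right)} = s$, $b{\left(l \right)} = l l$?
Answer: $\frac{1591196}{43} \approx 37005.0$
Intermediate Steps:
$b{\left(l \right)} = l^{2}$
$p{\left(v,o \right)} = \frac{1}{387} + \frac{o}{9}$ ($p{\left(v,o \right)} = \frac{\frac{1}{-61 + 104} + o}{9} = \frac{\frac{1}{43} + o}{9} = \frac{1}{387} + \frac{o}{9}$)
$p{\left(O{\left(b{\left(-4 \right)},-6 \right)},104 \right)} - -36993 = \left(\frac{1}{387} + \frac{1}{9} \cdot 104\right) - -36993 = \left(\frac{1}{387} + \frac{104}{9}\right) + 36993 = \frac{497}{43} + 36993 = \frac{1591196}{43}$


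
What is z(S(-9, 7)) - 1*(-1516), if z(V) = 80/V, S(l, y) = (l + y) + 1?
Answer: 1436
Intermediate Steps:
S(l, y) = 1 + l + y
z(S(-9, 7)) - 1*(-1516) = 80/(1 - 9 + 7) - 1*(-1516) = 80/(-1) + 1516 = 80*(-1) + 1516 = -80 + 1516 = 1436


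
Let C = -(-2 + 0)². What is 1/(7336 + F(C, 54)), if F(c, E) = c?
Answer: 1/7332 ≈ 0.00013639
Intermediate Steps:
C = -4 (C = -1*(-2)² = -1*4 = -4)
1/(7336 + F(C, 54)) = 1/(7336 - 4) = 1/7332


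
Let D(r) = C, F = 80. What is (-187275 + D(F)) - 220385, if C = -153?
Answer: -407813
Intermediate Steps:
D(r) = -153
(-187275 + D(F)) - 220385 = (-187275 - 153) - 220385 = -187428 - 220385 = -407813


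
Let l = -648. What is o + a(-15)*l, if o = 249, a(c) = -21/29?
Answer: 20829/29 ≈ 718.24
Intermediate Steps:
a(c) = -21/29 (a(c) = -21*1/29 = -21/29)
o + a(-15)*l = 249 - 21/29*(-648) = 249 + 13608/29 = 20829/29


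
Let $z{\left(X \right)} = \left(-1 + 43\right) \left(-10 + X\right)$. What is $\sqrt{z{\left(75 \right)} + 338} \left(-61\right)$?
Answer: $- 122 \sqrt{767} \approx -3378.8$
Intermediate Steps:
$z{\left(X \right)} = -420 + 42 X$ ($z{\left(X \right)} = 42 \left(-10 + X\right) = -420 + 42 X$)
$\sqrt{z{\left(75 \right)} + 338} \left(-61\right) = \sqrt{\left(-420 + 42 \cdot 75\right) + 338} \left(-61\right) = \sqrt{\left(-420 + 3150\right) + 338} \left(-61\right) = \sqrt{2730 + 338} \left(-61\right) = \sqrt{3068} \left(-61\right) = 2 \sqrt{767} \left(-61\right) = - 122 \sqrt{767}$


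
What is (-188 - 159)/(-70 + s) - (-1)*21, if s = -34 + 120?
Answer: -11/16 ≈ -0.68750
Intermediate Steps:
s = 86
(-188 - 159)/(-70 + s) - (-1)*21 = (-188 - 159)/(-70 + 86) - (-1)*21 = -347/16 - 1*(-21) = -347*1/16 + 21 = -347/16 + 21 = -11/16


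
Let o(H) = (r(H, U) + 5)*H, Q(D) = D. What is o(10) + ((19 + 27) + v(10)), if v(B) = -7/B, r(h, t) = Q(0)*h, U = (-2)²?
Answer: 953/10 ≈ 95.300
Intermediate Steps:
U = 4
r(h, t) = 0 (r(h, t) = 0*h = 0)
o(H) = 5*H (o(H) = (0 + 5)*H = 5*H)
o(10) + ((19 + 27) + v(10)) = 5*10 + ((19 + 27) - 7/10) = 50 + (46 - 7*⅒) = 50 + (46 - 7/10) = 50 + 453/10 = 953/10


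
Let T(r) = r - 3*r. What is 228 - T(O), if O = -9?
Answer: 210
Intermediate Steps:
T(r) = -2*r
228 - T(O) = 228 - (-2)*(-9) = 228 - 1*18 = 228 - 18 = 210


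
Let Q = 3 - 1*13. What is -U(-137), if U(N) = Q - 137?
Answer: 147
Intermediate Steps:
Q = -10 (Q = 3 - 13 = -10)
U(N) = -147 (U(N) = -10 - 137 = -147)
-U(-137) = -1*(-147) = 147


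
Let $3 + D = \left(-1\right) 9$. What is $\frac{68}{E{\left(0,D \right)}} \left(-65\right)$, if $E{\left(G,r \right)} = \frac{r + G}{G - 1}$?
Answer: $- \frac{1105}{3} \approx -368.33$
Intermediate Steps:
$D = -12$ ($D = -3 - 9 = -12$)
$E{\left(G,r \right)} = \frac{G + r}{-1 + G}$
$\frac{68}{E{\left(0,D \right)}} \left(-65\right) = \frac{68}{\frac{1}{-1 + 0} \left(0 - 12\right)} \left(-65\right) = \frac{68}{\frac{1}{-1} \left(-12\right)} \left(-65\right) = \frac{68}{\left(-1\right) \left(-12\right)} \left(-65\right) = \frac{68}{12} \left(-65\right) = 68 \cdot \frac{1}{12} \left(-65\right) = \frac{17}{3} \left(-65\right) = - \frac{1105}{3}$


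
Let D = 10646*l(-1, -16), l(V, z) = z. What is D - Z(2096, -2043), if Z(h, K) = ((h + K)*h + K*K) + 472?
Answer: -4455745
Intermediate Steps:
Z(h, K) = 472 + K² + h*(K + h) (Z(h, K) = ((K + h)*h + K²) + 472 = (h*(K + h) + K²) + 472 = (K² + h*(K + h)) + 472 = 472 + K² + h*(K + h))
D = -170336 (D = 10646*(-16) = -170336)
D - Z(2096, -2043) = -170336 - (472 + (-2043)² + 2096² - 2043*2096) = -170336 - (472 + 4173849 + 4393216 - 4282128) = -170336 - 1*4285409 = -170336 - 4285409 = -4455745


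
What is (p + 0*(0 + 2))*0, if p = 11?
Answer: 0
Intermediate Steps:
(p + 0*(0 + 2))*0 = (11 + 0*(0 + 2))*0 = (11 + 0*2)*0 = (11 + 0)*0 = 11*0 = 0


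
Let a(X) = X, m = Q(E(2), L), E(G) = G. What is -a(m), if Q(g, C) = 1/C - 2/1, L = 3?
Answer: 5/3 ≈ 1.6667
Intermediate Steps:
Q(g, C) = -2 + 1/C (Q(g, C) = 1/C - 2*1 = 1/C - 2 = -2 + 1/C)
m = -5/3 (m = -2 + 1/3 = -5/3 ≈ -1.6667)
-a(m) = -1*(-5/3) = 5/3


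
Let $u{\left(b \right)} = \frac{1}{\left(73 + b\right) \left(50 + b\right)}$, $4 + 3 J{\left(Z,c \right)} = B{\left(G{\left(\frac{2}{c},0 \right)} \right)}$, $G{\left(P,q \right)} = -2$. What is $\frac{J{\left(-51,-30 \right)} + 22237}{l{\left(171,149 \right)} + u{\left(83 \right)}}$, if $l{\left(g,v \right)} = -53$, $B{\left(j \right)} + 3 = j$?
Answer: $- \frac{461311032}{1099643} \approx -419.51$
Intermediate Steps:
$B{\left(j \right)} = -3 + j$
$J{\left(Z,c \right)} = -3$ ($J{\left(Z,c \right)} = - \frac{4}{3} + \frac{-3 - 2}{3} = - \frac{4}{3} + \frac{1}{3} \left(-5\right) = - \frac{4}{3} - \frac{5}{3} = -3$)
$u{\left(b \right)} = \frac{1}{\left(50 + b\right) \left(73 + b\right)}$
$\frac{J{\left(-51,-30 \right)} + 22237}{l{\left(171,149 \right)} + u{\left(83 \right)}} = \frac{-3 + 22237}{-53 + \frac{1}{3650 + 83^{2} + 123 \cdot 83}} = \frac{22234}{-53 + \frac{1}{3650 + 6889 + 10209}} = \frac{22234}{-53 + \frac{1}{20748}} = \frac{22234}{- \frac{1099643}{20748}} = 22234 \left(- \frac{20748}{1099643}\right) = - \frac{461311032}{1099643}$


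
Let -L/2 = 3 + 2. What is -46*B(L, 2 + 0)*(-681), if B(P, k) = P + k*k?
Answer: -187956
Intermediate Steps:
L = -10 (L = -2*(3 + 2) = -2*5 = -10)
B(P, k) = P + k²
-46*B(L, 2 + 0)*(-681) = -46*(-10 + (2 + 0)²)*(-681) = -46*(-10 + 2²)*(-681) = -46*(-10 + 4)*(-681) = -46*(-6)*(-681) = 276*(-681) = -187956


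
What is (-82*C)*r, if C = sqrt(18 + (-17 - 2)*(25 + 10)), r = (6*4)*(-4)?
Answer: 7872*I*sqrt(647) ≈ 2.0023e+5*I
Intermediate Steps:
r = -96 (r = 24*(-4) = -96)
C = I*sqrt(647) (C = sqrt(18 - 19*35) = sqrt(18 - 665) = sqrt(-647) = I*sqrt(647) ≈ 25.436*I)
(-82*C)*r = -82*I*sqrt(647)*(-96) = 7872*I*sqrt(647)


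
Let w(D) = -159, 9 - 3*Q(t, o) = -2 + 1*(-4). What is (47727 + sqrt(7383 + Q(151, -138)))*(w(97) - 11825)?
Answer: -571960368 - 23968*sqrt(1847) ≈ -5.7299e+8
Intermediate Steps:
Q(t, o) = 5 (Q(t, o) = 3 - (-2 + 1*(-4))/3 = 3 - (-2 - 4)/3 = 3 - 1/3*(-6) = 3 + 2 = 5)
(47727 + sqrt(7383 + Q(151, -138)))*(w(97) - 11825) = (47727 + sqrt(7383 + 5))*(-159 - 11825) = (47727 + sqrt(7388))*(-11984) = (47727 + 2*sqrt(1847))*(-11984) = -571960368 - 23968*sqrt(1847)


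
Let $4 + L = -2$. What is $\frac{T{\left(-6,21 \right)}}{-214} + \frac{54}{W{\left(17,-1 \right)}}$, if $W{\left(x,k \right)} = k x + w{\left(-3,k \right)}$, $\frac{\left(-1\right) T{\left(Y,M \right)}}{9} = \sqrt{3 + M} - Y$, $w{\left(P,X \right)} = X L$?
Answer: $- \frac{5481}{1177} + \frac{9 \sqrt{6}}{107} \approx -4.4507$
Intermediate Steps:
$L = -6$ ($L = -4 - 2 = -6$)
$w{\left(P,X \right)} = - 6 X$ ($w{\left(P,X \right)} = X \left(-6\right) = - 6 X$)
$T{\left(Y,M \right)} = - 9 \sqrt{3 + M} + 9 Y$ ($T{\left(Y,M \right)} = - 9 \left(\sqrt{3 + M} - Y\right) = - 9 \sqrt{3 + M} + 9 Y$)
$W{\left(x,k \right)} = - 6 k + k x$ ($W{\left(x,k \right)} = k x - 6 k = - 6 k + k x$)
$\frac{T{\left(-6,21 \right)}}{-214} + \frac{54}{W{\left(17,-1 \right)}} = \frac{- 9 \sqrt{3 + 21} + 9 \left(-6\right)}{-214} + \frac{54}{\left(-1\right) \left(-6 + 17\right)} = \left(- 9 \sqrt{24} - 54\right) \left(- \frac{1}{214}\right) + \frac{54}{\left(-1\right) 11} = \left(- 9 \cdot 2 \sqrt{6} - 54\right) \left(- \frac{1}{214}\right) + \frac{54}{-11} = \left(- 18 \sqrt{6} - 54\right) \left(- \frac{1}{214}\right) + 54 \left(- \frac{1}{11}\right) = \left(-54 - 18 \sqrt{6}\right) \left(- \frac{1}{214}\right) - \frac{54}{11} = \left(\frac{27}{107} + \frac{9 \sqrt{6}}{107}\right) - \frac{54}{11} = - \frac{5481}{1177} + \frac{9 \sqrt{6}}{107}$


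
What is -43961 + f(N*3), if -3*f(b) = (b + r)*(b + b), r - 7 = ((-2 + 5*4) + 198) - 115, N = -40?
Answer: -44921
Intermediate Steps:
r = 108 (r = 7 + (((-2 + 5*4) + 198) - 115) = 7 + (((-2 + 20) + 198) - 115) = 7 + ((18 + 198) - 115) = 7 + (216 - 115) = 7 + 101 = 108)
f(b) = -2*b*(108 + b)/3 (f(b) = -(b + 108)*(b + b)/3 = -(108 + b)*2*b/3 = -2*b*(108 + b)/3)
-43961 + f(N*3) = -43961 - 2*(-40*3)*(108 - 40*3)/3 = -43961 - ⅔*(-120)*(108 - 120) = -43961 - ⅔*(-120)*(-12) = -43961 - 960 = -44921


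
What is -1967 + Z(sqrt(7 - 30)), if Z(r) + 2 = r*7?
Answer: -1969 + 7*I*sqrt(23) ≈ -1969.0 + 33.571*I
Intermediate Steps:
Z(r) = -2 + 7*r (Z(r) = -2 + r*7 = -2 + 7*r)
-1967 + Z(sqrt(7 - 30)) = -1967 + (-2 + 7*sqrt(7 - 30)) = -1967 + (-2 + 7*sqrt(-23)) = -1967 + (-2 + 7*(I*sqrt(23))) = -1967 + (-2 + 7*I*sqrt(23)) = -1969 + 7*I*sqrt(23)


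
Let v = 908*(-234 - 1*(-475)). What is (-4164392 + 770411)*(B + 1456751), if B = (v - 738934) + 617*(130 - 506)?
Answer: -2391578893593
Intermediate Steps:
v = 218828 (v = 908*(-234 + 475) = 908*241 = 218828)
B = -752098 (B = (218828 - 738934) + 617*(130 - 506) = -520106 + 617*(-376) = -520106 - 231992 = -752098)
(-4164392 + 770411)*(B + 1456751) = (-4164392 + 770411)*(-752098 + 1456751) = -3393981*704653 = -2391578893593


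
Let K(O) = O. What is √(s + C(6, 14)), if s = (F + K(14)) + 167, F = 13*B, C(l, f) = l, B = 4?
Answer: √239 ≈ 15.460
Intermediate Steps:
F = 52 (F = 13*4 = 52)
s = 233 (s = (52 + 14) + 167 = 66 + 167 = 233)
√(s + C(6, 14)) = √(233 + 6) = √239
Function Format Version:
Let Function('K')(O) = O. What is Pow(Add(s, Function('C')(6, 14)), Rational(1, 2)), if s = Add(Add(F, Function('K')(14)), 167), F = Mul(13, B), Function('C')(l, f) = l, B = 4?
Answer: Pow(239, Rational(1, 2)) ≈ 15.460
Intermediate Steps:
F = 52 (F = Mul(13, 4) = 52)
s = 233 (s = Add(Add(52, 14), 167) = Add(66, 167) = 233)
Pow(Add(s, Function('C')(6, 14)), Rational(1, 2)) = Pow(Add(233, 6), Rational(1, 2)) = Pow(239, Rational(1, 2))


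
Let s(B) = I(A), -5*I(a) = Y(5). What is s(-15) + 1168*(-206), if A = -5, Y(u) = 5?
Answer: -240609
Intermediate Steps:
I(a) = -1 (I(a) = -⅕*5 = -1)
s(B) = -1
s(-15) + 1168*(-206) = -1 + 1168*(-206) = -1 - 240608 = -240609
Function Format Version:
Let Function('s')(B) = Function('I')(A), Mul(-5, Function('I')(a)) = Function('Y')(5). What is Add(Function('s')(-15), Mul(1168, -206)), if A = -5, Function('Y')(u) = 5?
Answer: -240609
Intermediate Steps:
Function('I')(a) = -1 (Function('I')(a) = Mul(Rational(-1, 5), 5) = -1)
Function('s')(B) = -1
Add(Function('s')(-15), Mul(1168, -206)) = Add(-1, Mul(1168, -206)) = Add(-1, -240608) = -240609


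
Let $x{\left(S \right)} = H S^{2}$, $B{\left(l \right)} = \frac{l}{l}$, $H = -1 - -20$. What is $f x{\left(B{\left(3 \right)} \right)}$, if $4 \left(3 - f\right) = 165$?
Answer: $- \frac{2907}{4} \approx -726.75$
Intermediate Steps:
$f = - \frac{153}{4}$ ($f = 3 - \frac{165}{4} = - \frac{153}{4} \approx -38.25$)
$H = 19$ ($H = -1 + 20 = 19$)
$B{\left(l \right)} = 1$
$x{\left(S \right)} = 19 S^{2}$
$f x{\left(B{\left(3 \right)} \right)} = - \frac{153 \cdot 19 \cdot 1^{2}}{4} = - \frac{153 \cdot 19 \cdot 1}{4} = \left(- \frac{153}{4}\right) 19 = - \frac{2907}{4}$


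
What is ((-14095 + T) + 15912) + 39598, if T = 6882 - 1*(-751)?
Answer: 49048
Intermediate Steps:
T = 7633 (T = 6882 + 751 = 7633)
((-14095 + T) + 15912) + 39598 = ((-14095 + 7633) + 15912) + 39598 = (-6462 + 15912) + 39598 = 9450 + 39598 = 49048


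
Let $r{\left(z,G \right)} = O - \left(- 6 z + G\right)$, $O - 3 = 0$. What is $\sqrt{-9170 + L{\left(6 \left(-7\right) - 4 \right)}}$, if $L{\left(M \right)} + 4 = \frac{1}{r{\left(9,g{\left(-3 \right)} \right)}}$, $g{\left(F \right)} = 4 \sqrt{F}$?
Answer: $\sqrt{\frac{-522917 + 36696 i \sqrt{3}}{57 - 4 i \sqrt{3}}} \approx 8.0 \cdot 10^{-6} + 95.781 i$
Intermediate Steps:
$O = 3$ ($O = 3 + 0 = 3$)
$r{\left(z,G \right)} = 3 - G + 6 z$ ($r{\left(z,G \right)} = 3 - \left(- 6 z + G\right) = 3 - \left(G - 6 z\right) = 3 - G + 6 z$)
$L{\left(M \right)} = -4 + \frac{1}{57 - 4 i \sqrt{3}}$ ($L{\left(M \right)} = -4 + \frac{1}{3 - 4 \sqrt{-3} + 6 \cdot 9} = -4 + \frac{1}{3 - 4 i \sqrt{3} + 54} = -4 + \frac{1}{57 - 4 i \sqrt{3}}$)
$\sqrt{-9170 + L{\left(6 \left(-7\right) - 4 \right)}} = \sqrt{-9170 - \left(\frac{4377}{1099} - \frac{4 i \sqrt{3}}{3297}\right)} = \sqrt{- \frac{10082207}{1099} + \frac{4 i \sqrt{3}}{3297}}$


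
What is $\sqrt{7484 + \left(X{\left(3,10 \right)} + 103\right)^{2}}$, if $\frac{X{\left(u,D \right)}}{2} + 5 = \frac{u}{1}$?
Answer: $\sqrt{17285} \approx 131.47$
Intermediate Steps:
$X{\left(u,D \right)} = -10 + 2 u$ ($X{\left(u,D \right)} = -10 + 2 \frac{u}{1} = -10 + 2 u 1 = -10 + 2 u$)
$\sqrt{7484 + \left(X{\left(3,10 \right)} + 103\right)^{2}} = \sqrt{7484 + \left(\left(-10 + 2 \cdot 3\right) + 103\right)^{2}} = \sqrt{7484 + \left(\left(-10 + 6\right) + 103\right)^{2}} = \sqrt{7484 + \left(-4 + 103\right)^{2}} = \sqrt{7484 + 99^{2}} = \sqrt{7484 + 9801} = \sqrt{17285}$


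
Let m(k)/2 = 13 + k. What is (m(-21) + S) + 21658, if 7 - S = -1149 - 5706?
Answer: 28504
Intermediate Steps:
S = 6862 (S = 7 - (-1149 - 5706) = 7 - 1*(-6855) = 7 + 6855 = 6862)
m(k) = 26 + 2*k (m(k) = 2*(13 + k) = 26 + 2*k)
(m(-21) + S) + 21658 = ((26 + 2*(-21)) + 6862) + 21658 = ((26 - 42) + 6862) + 21658 = (-16 + 6862) + 21658 = 6846 + 21658 = 28504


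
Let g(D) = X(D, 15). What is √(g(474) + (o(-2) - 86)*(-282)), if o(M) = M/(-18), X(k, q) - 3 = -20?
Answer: √217833/3 ≈ 155.58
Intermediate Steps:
X(k, q) = -17 (X(k, q) = 3 - 20 = -17)
g(D) = -17
o(M) = -M/18 (o(M) = M*(-1/18) = -M/18)
√(g(474) + (o(-2) - 86)*(-282)) = √(-17 + (-1/18*(-2) - 86)*(-282)) = √(-17 + (⅑ - 86)*(-282)) = √(-17 - 773/9*(-282)) = √(-17 + 72662/3) = √(72611/3) = √217833/3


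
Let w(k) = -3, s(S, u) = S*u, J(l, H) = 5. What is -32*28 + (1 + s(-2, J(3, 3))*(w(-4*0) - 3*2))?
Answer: -805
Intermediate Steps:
-32*28 + (1 + s(-2, J(3, 3))*(w(-4*0) - 3*2)) = -32*28 + (1 + (-2*5)*(-3 - 3*2)) = -896 + (1 - 10*(-3 - 6)) = -896 + (1 - 10*(-9)) = -896 + (1 + 90) = -896 + 91 = -805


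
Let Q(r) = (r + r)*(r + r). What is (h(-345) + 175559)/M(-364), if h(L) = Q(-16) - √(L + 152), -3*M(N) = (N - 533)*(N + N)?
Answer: -176583/217672 + I*√193/217672 ≈ -0.81123 + 6.3823e-5*I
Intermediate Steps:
Q(r) = 4*r² (Q(r) = (2*r)*(2*r) = 4*r²)
M(N) = -2*N*(-533 + N)/3 (M(N) = -(N - 533)*(N + N)/3 = -(-533 + N)*2*N/3 = -2*N*(-533 + N)/3)
h(L) = 1024 - √(152 + L) (h(L) = 4*(-16)² - √(L + 152) = 4*256 - √(152 + L) = 1024 - √(152 + L))
(h(-345) + 175559)/M(-364) = ((1024 - √(152 - 345)) + 175559)/(((⅔)*(-364)*(533 - 1*(-364)))) = ((1024 - √(-193)) + 175559)/(((⅔)*(-364)*(533 + 364))) = ((1024 - I*√193) + 175559)/(((⅔)*(-364)*897)) = ((1024 - I*√193) + 175559)/(-217672) = (176583 - I*√193)*(-1/217672) = -176583/217672 + I*√193/217672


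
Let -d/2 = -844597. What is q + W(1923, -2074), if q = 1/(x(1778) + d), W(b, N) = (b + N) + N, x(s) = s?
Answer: -3762412699/1690972 ≈ -2225.0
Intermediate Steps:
d = 1689194 (d = -2*(-844597) = 1689194)
W(b, N) = b + 2*N (W(b, N) = (N + b) + N = b + 2*N)
q = 1/1690972 (q = 1/(1778 + 1689194) = 1/1690972 ≈ 5.9138e-7)
q + W(1923, -2074) = 1/1690972 + (1923 + 2*(-2074)) = 1/1690972 + (1923 - 4148) = 1/1690972 - 2225 = -3762412699/1690972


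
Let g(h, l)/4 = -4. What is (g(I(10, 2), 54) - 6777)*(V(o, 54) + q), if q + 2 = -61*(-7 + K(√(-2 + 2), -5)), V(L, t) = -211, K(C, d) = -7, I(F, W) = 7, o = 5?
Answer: -4354313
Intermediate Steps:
g(h, l) = -16 (g(h, l) = 4*(-4) = -16)
q = 852 (q = -2 - 61*(-7 - 7) = -2 - 61*(-14) = -2 + 854 = 852)
(g(I(10, 2), 54) - 6777)*(V(o, 54) + q) = (-16 - 6777)*(-211 + 852) = -6793*641 = -4354313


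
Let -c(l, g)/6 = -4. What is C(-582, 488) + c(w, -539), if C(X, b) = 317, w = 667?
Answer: 341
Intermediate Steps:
c(l, g) = 24 (c(l, g) = -6*(-4) = 24)
C(-582, 488) + c(w, -539) = 317 + 24 = 341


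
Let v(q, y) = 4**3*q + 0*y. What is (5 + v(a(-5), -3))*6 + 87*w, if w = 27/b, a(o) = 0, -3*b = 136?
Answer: -2967/136 ≈ -21.816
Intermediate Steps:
b = -136/3 (b = -1/3*136 = -136/3 ≈ -45.333)
w = -81/136 (w = 27/(-136/3) = 27*(-3/136) = -81/136 ≈ -0.59559)
v(q, y) = 64*q (v(q, y) = 64*q + 0 = 64*q)
(5 + v(a(-5), -3))*6 + 87*w = (5 + 64*0)*6 + 87*(-81/136) = (5 + 0)*6 - 7047/136 = 5*6 - 7047/136 = 30 - 7047/136 = -2967/136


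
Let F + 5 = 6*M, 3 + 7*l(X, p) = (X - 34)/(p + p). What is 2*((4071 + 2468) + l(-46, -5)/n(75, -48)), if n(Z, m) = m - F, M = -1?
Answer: 3387192/259 ≈ 13078.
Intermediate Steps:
l(X, p) = -3/7 + (-34 + X)/(14*p) (l(X, p) = -3/7 + ((X - 34)/(p + p))/7 = -3/7 + ((-34 + X)/((2*p)))/7 = -3/7 + ((-34 + X)*(1/(2*p)))/7 = -3/7 + ((-34 + X)/(2*p))/7 = -3/7 + (-34 + X)/(14*p))
F = -11 (F = -5 + 6*(-1) = -5 - 6 = -11)
n(Z, m) = 11 + m (n(Z, m) = m - 1*(-11) = m + 11 = 11 + m)
2*((4071 + 2468) + l(-46, -5)/n(75, -48)) = 2*((4071 + 2468) + ((1/14)*(-34 - 46 - 6*(-5))/(-5))/(11 - 48)) = 2*(6539 + ((1/14)*(-⅕)*(-34 - 46 + 30))/(-37)) = 2*(6539 + ((1/14)*(-⅕)*(-50))*(-1/37)) = 2*(6539 + (5/7)*(-1/37)) = 2*(6539 - 5/259) = 2*(1693596/259) = 3387192/259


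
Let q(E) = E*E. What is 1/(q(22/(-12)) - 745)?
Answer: -36/26699 ≈ -0.0013484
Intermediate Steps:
q(E) = E**2
1/(q(22/(-12)) - 745) = 1/((22/(-12))**2 - 745) = 1/((22*(-1/12))**2 - 745) = 1/((-11/6)**2 - 745) = 1/(121/36 - 745) = 1/(-26699/36) = -36/26699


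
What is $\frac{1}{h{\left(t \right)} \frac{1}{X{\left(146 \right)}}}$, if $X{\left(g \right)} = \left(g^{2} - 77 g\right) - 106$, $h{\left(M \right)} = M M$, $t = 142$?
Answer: $\frac{2492}{5041} \approx 0.49435$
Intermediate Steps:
$h{\left(M \right)} = M^{2}$
$X{\left(g \right)} = -106 + g^{2} - 77 g$
$\frac{1}{h{\left(t \right)} \frac{1}{X{\left(146 \right)}}} = \frac{1}{142^{2} \frac{1}{-106 + 146^{2} - 11242}} = \frac{1}{20164 \frac{1}{-106 + 21316 - 11242}} = \frac{1}{20164 \cdot \frac{1}{9968}} = \frac{1}{\frac{5041}{2492}} = \frac{2492}{5041}$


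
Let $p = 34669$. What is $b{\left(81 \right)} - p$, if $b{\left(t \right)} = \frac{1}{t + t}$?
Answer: $- \frac{5616377}{162} \approx -34669.0$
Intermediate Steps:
$b{\left(t \right)} = \frac{1}{2 t}$
$b{\left(81 \right)} - p = \frac{1}{2 \cdot 81} - 34669 = \frac{1}{2} \cdot \frac{1}{81} - 34669 = \frac{1}{162} - 34669 = - \frac{5616377}{162}$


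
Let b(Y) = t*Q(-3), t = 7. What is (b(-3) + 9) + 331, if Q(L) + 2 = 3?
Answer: 347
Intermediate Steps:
Q(L) = 1 (Q(L) = -2 + 3 = 1)
b(Y) = 7 (b(Y) = 7*1 = 7)
(b(-3) + 9) + 331 = (7 + 9) + 331 = 16 + 331 = 347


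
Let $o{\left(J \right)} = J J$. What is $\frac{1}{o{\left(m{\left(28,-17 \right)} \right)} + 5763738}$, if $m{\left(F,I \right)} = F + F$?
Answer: $\frac{1}{5766874} \approx 1.734 \cdot 10^{-7}$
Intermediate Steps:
$m{\left(F,I \right)} = 2 F$
$o{\left(J \right)} = J^{2}$
$\frac{1}{o{\left(m{\left(28,-17 \right)} \right)} + 5763738} = \frac{1}{\left(2 \cdot 28\right)^{2} + 5763738} = \frac{1}{56^{2} + 5763738} = \frac{1}{3136 + 5763738} = \frac{1}{5766874}$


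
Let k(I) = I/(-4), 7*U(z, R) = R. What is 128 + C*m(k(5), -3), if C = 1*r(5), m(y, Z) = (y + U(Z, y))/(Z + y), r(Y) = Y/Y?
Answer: 15272/119 ≈ 128.34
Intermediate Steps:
U(z, R) = R/7
k(I) = -I/4 (k(I) = I*(-¼) = -I/4)
r(Y) = 1
m(y, Z) = 8*y/(7*(Z + y)) (m(y, Z) = (y + y/7)/(Z + y) = (8*y/7)/(Z + y) = 8*y/(7*(Z + y)))
C = 1 (C = 1*1 = 1)
128 + C*m(k(5), -3) = 128 + 1*(8*(-¼*5)/(7*(-3 - ¼*5))) = 128 + 1*((8/7)*(-5/4)/(-3 - 5/4)) = 128 + 1*((8/7)*(-5/4)/(-17/4)) = 128 + 1*((8/7)*(-5/4)*(-4/17)) = 128 + 1*(40/119) = 128 + 40/119 = 15272/119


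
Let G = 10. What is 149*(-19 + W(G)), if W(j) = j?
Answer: -1341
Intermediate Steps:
149*(-19 + W(G)) = 149*(-19 + 10) = 149*(-9) = -1341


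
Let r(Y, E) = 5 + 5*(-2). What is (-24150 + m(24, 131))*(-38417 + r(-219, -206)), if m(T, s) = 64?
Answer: 925432292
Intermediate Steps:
r(Y, E) = -5 (r(Y, E) = 5 - 10 = -5)
(-24150 + m(24, 131))*(-38417 + r(-219, -206)) = (-24150 + 64)*(-38417 - 5) = -24086*(-38422) = 925432292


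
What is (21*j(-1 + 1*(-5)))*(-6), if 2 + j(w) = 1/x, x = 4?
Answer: 441/2 ≈ 220.50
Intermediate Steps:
j(w) = -7/4 (j(w) = -2 + 1/4 = -2 + ¼ = -7/4)
(21*j(-1 + 1*(-5)))*(-6) = (21*(-7/4))*(-6) = -147/4*(-6) = 441/2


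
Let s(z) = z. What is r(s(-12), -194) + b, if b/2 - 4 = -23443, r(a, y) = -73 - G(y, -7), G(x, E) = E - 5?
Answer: -46939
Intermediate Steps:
G(x, E) = -5 + E
r(a, y) = -61 (r(a, y) = -73 - (-5 - 7) = -73 - 1*(-12) = -73 + 12 = -61)
b = -46878 (b = 8 + 2*(-23443) = 8 - 46886 = -46878)
r(s(-12), -194) + b = -61 - 46878 = -46939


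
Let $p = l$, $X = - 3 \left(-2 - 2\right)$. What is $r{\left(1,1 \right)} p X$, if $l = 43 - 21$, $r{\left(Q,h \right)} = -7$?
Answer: $-1848$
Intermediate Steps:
$X = 12$ ($X = \left(-3\right) \left(-4\right) = 12$)
$l = 22$ ($l = 43 - 21 = 22$)
$p = 22$
$r{\left(1,1 \right)} p X = \left(-7\right) 22 \cdot 12 = \left(-154\right) 12 = -1848$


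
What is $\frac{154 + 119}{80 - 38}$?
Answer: $\frac{13}{2} \approx 6.5$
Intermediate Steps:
$\frac{154 + 119}{80 - 38} = \frac{273}{42} = 273 \cdot \frac{1}{42} = \frac{13}{2}$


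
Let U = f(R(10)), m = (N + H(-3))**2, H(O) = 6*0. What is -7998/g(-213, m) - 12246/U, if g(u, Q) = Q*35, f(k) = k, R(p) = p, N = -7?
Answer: -2108187/1715 ≈ -1229.3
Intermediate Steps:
H(O) = 0
m = 49 (m = (-7 + 0)**2 = (-7)**2 = 49)
U = 10
g(u, Q) = 35*Q
-7998/g(-213, m) - 12246/U = -7998/(35*49) - 12246/10 = -7998/1715 - 12246*1/10 = -7998*1/1715 - 6123/5 = -7998/1715 - 6123/5 = -2108187/1715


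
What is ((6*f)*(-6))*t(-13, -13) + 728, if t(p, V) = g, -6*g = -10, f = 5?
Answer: 428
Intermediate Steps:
g = 5/3 (g = -⅙*(-10) = 5/3 ≈ 1.6667)
t(p, V) = 5/3
((6*f)*(-6))*t(-13, -13) + 728 = ((6*5)*(-6))*(5/3) + 728 = (30*(-6))*(5/3) + 728 = -180*5/3 + 728 = -300 + 728 = 428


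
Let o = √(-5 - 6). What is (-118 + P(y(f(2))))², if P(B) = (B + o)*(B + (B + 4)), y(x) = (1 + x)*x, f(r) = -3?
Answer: -2332 - 704*I*√11 ≈ -2332.0 - 2334.9*I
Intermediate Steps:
o = I*√11 (o = √(-11) = I*√11 ≈ 3.3166*I)
y(x) = x*(1 + x)
P(B) = (4 + 2*B)*(B + I*√11) (P(B) = (B + I*√11)*(B + (B + 4)) = (B + I*√11)*(B + (4 + B)) = (B + I*√11)*(4 + 2*B) = (4 + 2*B)*(B + I*√11))
(-118 + P(y(f(2))))² = (-118 + (2*(-3*(1 - 3))² + 4*(-3*(1 - 3)) + 4*I*√11 + 2*I*(-3*(1 - 3))*√11))² = (-118 + (2*(-3*(-2))² + 4*(-3*(-2)) + 4*I*√11 + 2*I*(-3*(-2))*√11))² = (-118 + (2*6² + 4*6 + 4*I*√11 + 2*I*6*√11))² = (-118 + (2*36 + 24 + 4*I*√11 + 12*I*√11))² = (-118 + (72 + 24 + 4*I*√11 + 12*I*√11))² = (-118 + (96 + 16*I*√11))² = (-22 + 16*I*√11)²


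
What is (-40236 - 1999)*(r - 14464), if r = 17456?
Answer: -126367120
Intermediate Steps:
(-40236 - 1999)*(r - 14464) = (-40236 - 1999)*(17456 - 14464) = -42235*2992 = -126367120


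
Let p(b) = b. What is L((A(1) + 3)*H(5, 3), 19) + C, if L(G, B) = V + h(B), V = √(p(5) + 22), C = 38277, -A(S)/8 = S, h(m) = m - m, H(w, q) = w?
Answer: 38277 + 3*√3 ≈ 38282.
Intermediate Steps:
h(m) = 0
A(S) = -8*S
V = 3*√3 (V = √(5 + 22) = √27 = 3*√3 ≈ 5.1962)
L(G, B) = 3*√3 (L(G, B) = 3*√3 + 0 = 3*√3)
L((A(1) + 3)*H(5, 3), 19) + C = 3*√3 + 38277 = 38277 + 3*√3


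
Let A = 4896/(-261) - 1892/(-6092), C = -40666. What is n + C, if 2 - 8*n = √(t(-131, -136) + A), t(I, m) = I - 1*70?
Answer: -162663/4 - I*√428082552454/353336 ≈ -40666.0 - 1.8517*I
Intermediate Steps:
t(I, m) = -70 + I (t(I, m) = I - 70 = -70 + I)
A = -814795/44167 (A = 4896*(-1/261) - 1892*(-1/6092) = -544/29 + 473/1523 = -814795/44167 ≈ -18.448)
n = ¼ - I*√428082552454/353336 (n = ¼ - √((-70 - 131) - 814795/44167)/8 = ¼ - √(-201 - 814795/44167)/8 = ¼ - I*√428082552454/353336 ≈ 0.25 - 1.8517*I)
n + C = (¼ - I*√428082552454/353336) - 40666 = -162663/4 - I*√428082552454/353336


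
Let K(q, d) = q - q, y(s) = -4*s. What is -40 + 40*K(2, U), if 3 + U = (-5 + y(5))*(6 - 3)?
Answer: -40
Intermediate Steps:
U = -78 (U = -3 + (-5 - 4*5)*(6 - 3) = -3 + (-5 - 20)*3 = -3 - 25*3 = -3 - 75 = -78)
K(q, d) = 0
-40 + 40*K(2, U) = -40 + 40*0 = -40 + 0 = -40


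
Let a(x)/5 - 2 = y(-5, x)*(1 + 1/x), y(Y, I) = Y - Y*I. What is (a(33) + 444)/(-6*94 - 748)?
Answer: -21091/21648 ≈ -0.97427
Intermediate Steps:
y(Y, I) = Y - I*Y
a(x) = 10 + 5*(1 + 1/x)*(-5 + 5*x) (a(x) = 10 + 5*((-5*(1 - x))*(1 + 1/x)) = 10 + 5*((-5 + 5*x)*(1 + 1/x)) = 10 + 5*((1 + 1/x)*(-5 + 5*x)) = 10 + 5*(1 + 1/x)*(-5 + 5*x))
(a(33) + 444)/(-6*94 - 748) = ((10 - 25/33 + 25*33) + 444)/(-6*94 - 748) = ((10 - 25*1/33 + 825) + 444)/(-564 - 748) = ((10 - 25/33 + 825) + 444)/(-1312) = (27530/33 + 444)*(-1/1312) = (42182/33)*(-1/1312) = -21091/21648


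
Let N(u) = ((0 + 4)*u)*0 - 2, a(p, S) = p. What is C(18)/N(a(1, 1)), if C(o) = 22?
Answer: -11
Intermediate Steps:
N(u) = -2 (N(u) = (4*u)*0 - 2 = 0 - 2 = -2)
C(18)/N(a(1, 1)) = 22/(-2) = 22*(-1/2) = -11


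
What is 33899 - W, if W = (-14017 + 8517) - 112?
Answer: 39511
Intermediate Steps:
W = -5612 (W = -5500 - 112 = -5612)
33899 - W = 33899 - 1*(-5612) = 33899 + 5612 = 39511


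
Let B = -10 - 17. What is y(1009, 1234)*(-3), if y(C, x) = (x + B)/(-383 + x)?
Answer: -3621/851 ≈ -4.2550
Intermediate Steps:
B = -27
y(C, x) = (-27 + x)/(-383 + x) (y(C, x) = (x - 27)/(-383 + x) = (-27 + x)/(-383 + x))
y(1009, 1234)*(-3) = ((-27 + 1234)/(-383 + 1234))*(-3) = (1207/851)*(-3) = -3621/851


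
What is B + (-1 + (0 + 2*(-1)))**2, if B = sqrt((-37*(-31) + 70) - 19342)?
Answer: 9 + 25*I*sqrt(29) ≈ 9.0 + 134.63*I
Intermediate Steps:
B = 25*I*sqrt(29) (B = sqrt((1147 + 70) - 19342) = sqrt(1217 - 19342) = sqrt(-18125) = 25*I*sqrt(29) ≈ 134.63*I)
B + (-1 + (0 + 2*(-1)))**2 = 25*I*sqrt(29) + (-1 + (0 + 2*(-1)))**2 = 25*I*sqrt(29) + (-1 + (0 - 2))**2 = 25*I*sqrt(29) + (-1 - 2)**2 = 25*I*sqrt(29) + (-3)**2 = 25*I*sqrt(29) + 9 = 9 + 25*I*sqrt(29)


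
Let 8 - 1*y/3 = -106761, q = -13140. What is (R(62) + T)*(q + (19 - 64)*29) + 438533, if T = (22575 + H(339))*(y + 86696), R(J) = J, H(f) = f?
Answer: -134715034545247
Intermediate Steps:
y = 320307 (y = 24 - 3*(-106761) = 24 + 320283 = 320307)
T = 9326066742 (T = (22575 + 339)*(320307 + 86696) = 22914*407003 = 9326066742)
(R(62) + T)*(q + (19 - 64)*29) + 438533 = (62 + 9326066742)*(-13140 + (19 - 64)*29) + 438533 = 9326066804*(-13140 - 45*29) + 438533 = 9326066804*(-13140 - 1305) + 438533 = 9326066804*(-14445) + 438533 = -134715034983780 + 438533 = -134715034545247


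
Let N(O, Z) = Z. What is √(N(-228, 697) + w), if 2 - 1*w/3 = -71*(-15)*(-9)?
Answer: √29458 ≈ 171.63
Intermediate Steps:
w = 28761 (w = 6 - 3*(-71*(-15))*(-9) = 6 - 3195*(-9) = 6 - 3*(-9585) = 6 + 28755 = 28761)
√(N(-228, 697) + w) = √(697 + 28761) = √29458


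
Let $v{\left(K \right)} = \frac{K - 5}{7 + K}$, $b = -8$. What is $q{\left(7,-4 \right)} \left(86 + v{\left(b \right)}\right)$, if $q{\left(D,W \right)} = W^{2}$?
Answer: $1584$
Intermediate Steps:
$v{\left(K \right)} = \frac{-5 + K}{7 + K}$
$q{\left(7,-4 \right)} \left(86 + v{\left(b \right)}\right) = \left(-4\right)^{2} \left(86 + \frac{-5 - 8}{7 - 8}\right) = 16 \left(86 + \frac{1}{-1} \left(-13\right)\right) = 16 \left(86 - -13\right) = 16 \left(86 + 13\right) = 16 \cdot 99 = 1584$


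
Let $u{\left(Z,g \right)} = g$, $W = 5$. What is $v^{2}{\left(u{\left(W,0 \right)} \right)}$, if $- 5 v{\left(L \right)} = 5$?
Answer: $1$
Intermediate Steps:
$v{\left(L \right)} = -1$ ($v{\left(L \right)} = \left(- \frac{1}{5}\right) 5 = -1$)
$v^{2}{\left(u{\left(W,0 \right)} \right)} = \left(-1\right)^{2} = 1$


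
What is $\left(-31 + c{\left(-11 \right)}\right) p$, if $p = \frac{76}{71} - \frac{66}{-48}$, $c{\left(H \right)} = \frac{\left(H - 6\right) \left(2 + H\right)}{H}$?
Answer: $- \frac{343083}{3124} \approx -109.82$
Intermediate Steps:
$c{\left(H \right)} = \frac{\left(-6 + H\right) \left(2 + H\right)}{H}$
$p = \frac{1389}{568}$ ($p = 76 \cdot \frac{1}{71} - - \frac{11}{8} = \frac{76}{71} + \frac{11}{8} = \frac{1389}{568} \approx 2.4454$)
$\left(-31 + c{\left(-11 \right)}\right) p = \left(-31 - \left(15 - \frac{12}{11}\right)\right) \frac{1389}{568} = \left(-31 - \frac{153}{11}\right) \frac{1389}{568} = \left(- \frac{494}{11}\right) \frac{1389}{568} = - \frac{343083}{3124}$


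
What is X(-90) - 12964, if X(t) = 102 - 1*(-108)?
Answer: -12754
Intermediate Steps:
X(t) = 210 (X(t) = 102 + 108 = 210)
X(-90) - 12964 = 210 - 12964 = -12754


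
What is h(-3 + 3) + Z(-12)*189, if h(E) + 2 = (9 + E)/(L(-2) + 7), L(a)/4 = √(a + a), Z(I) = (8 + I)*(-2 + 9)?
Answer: -598159/113 - 72*I/113 ≈ -5293.4 - 0.63717*I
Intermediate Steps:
Z(I) = 56 + 7*I (Z(I) = (8 + I)*7 = 56 + 7*I)
L(a) = 4*√2*√a (L(a) = 4*√(a + a) = 4*√(2*a) = 4*(√2*√a) = 4*√2*√a)
h(E) = -2 + (7 - 8*I)*(9 + E)/113 (h(E) = -2 + (9 + E)/(4*√2*√(-2) + 7) = -2 + (9 + E)/(4*√2*(I*√2) + 7) = -2 + (9 + E)/(8*I + 7) = -2 + (9 + E)/(7 + 8*I) = -2 + (9 + E)*((7 - 8*I)/113) = -2 + (7 - 8*I)*(9 + E)/113)
h(-3 + 3) + Z(-12)*189 = (7 - 8*I)*(-5 + (-3 + 3) - 16*I)/113 + (56 + 7*(-12))*189 = (7 - 8*I)*(-5 + 0 - 16*I)/113 + (56 - 84)*189 = (7 - 8*I)*(-5 - 16*I)/113 - 28*189 = (-5 - 16*I)*(7 - 8*I)/113 - 5292 = -5292 + (-5 - 16*I)*(7 - 8*I)/113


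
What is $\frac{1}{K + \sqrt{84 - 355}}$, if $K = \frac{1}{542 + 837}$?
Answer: $\frac{1379}{515344712} - \frac{1901641 i \sqrt{271}}{515344712} \approx 2.6759 \cdot 10^{-6} - 0.060746 i$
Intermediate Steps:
$K = \frac{1}{1379} \approx 0.00072516$
$\frac{1}{K + \sqrt{84 - 355}} = \frac{1}{\frac{1}{1379} + \sqrt{84 - 355}} = \frac{1}{\frac{1}{1379} + \sqrt{-271}} = \frac{1}{\frac{1}{1379} + i \sqrt{271}}$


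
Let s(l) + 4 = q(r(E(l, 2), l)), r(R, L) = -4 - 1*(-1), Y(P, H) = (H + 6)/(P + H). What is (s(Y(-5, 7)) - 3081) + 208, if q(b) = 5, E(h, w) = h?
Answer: -2872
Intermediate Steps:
Y(P, H) = (6 + H)/(H + P)
r(R, L) = -3 (r(R, L) = -4 + 1 = -3)
s(l) = 1 (s(l) = -4 + 5 = 1)
(s(Y(-5, 7)) - 3081) + 208 = (1 - 3081) + 208 = -3080 + 208 = -2872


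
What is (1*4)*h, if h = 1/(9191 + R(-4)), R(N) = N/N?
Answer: 1/2298 ≈ 0.00043516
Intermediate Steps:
R(N) = 1
h = 1/9192 (h = 1/(9191 + 1) = 1/9192 ≈ 0.00010879)
(1*4)*h = (1*4)*(1/9192) = 4*(1/9192) = 1/2298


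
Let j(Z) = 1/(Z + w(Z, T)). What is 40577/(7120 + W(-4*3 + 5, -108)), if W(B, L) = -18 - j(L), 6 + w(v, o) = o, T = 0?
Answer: 4625778/809629 ≈ 5.7135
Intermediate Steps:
w(v, o) = -6 + o
j(Z) = 1/(-6 + Z) (j(Z) = 1/(Z + (-6 + 0)) = 1/(Z - 6) = 1/(-6 + Z))
W(B, L) = -18 - 1/(-6 + L)
40577/(7120 + W(-4*3 + 5, -108)) = 40577/(7120 + (107 - 18*(-108))/(-6 - 108)) = 40577/(7120 + (107 + 1944)/(-114)) = 40577/(7120 - 1/114*2051) = 40577/(7120 - 2051/114) = 40577/(809629/114) = 40577*(114/809629) = 4625778/809629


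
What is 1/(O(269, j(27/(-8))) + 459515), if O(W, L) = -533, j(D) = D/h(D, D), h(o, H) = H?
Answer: 1/458982 ≈ 2.1787e-6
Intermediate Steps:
j(D) = 1 (j(D) = D/D = 1)
1/(O(269, j(27/(-8))) + 459515) = 1/(-533 + 459515) = 1/458982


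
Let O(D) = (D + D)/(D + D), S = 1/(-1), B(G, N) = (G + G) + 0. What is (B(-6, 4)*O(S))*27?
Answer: -324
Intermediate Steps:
B(G, N) = 2*G (B(G, N) = 2*G + 0 = 2*G)
S = -1
O(D) = 1 (O(D) = (2*D)/((2*D)) = (2*D)*(1/(2*D)) = 1)
(B(-6, 4)*O(S))*27 = ((2*(-6))*1)*27 = -12*1*27 = -12*27 = -324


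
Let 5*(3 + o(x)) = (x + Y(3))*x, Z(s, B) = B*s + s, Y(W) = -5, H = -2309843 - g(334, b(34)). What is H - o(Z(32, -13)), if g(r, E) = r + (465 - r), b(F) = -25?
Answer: -11700901/5 ≈ -2.3402e+6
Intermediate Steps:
g(r, E) = 465
H = -2310308 (H = -2309843 - 1*465 = -2309843 - 465 = -2310308)
Z(s, B) = s + B*s
o(x) = -3 + x*(-5 + x)/5 (o(x) = -3 + ((x - 5)*x)/5 = -3 + ((-5 + x)*x)/5 = -3 + (x*(-5 + x))/5 = -3 + x*(-5 + x)/5)
H - o(Z(32, -13)) = -2310308 - (-3 - 32*(1 - 13) + (32*(1 - 13))**2/5) = -2310308 - (-3 - 32*(-12) + (32*(-12))**2/5) = -2310308 - (-3 - 1*(-384) + (1/5)*(-384)**2) = -2310308 - (-3 + 384 + (1/5)*147456) = -2310308 - (-3 + 384 + 147456/5) = -2310308 - 1*149361/5 = -2310308 - 149361/5 = -11700901/5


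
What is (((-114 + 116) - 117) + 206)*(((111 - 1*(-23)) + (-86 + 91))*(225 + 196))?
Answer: 5325229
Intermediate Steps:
(((-114 + 116) - 117) + 206)*(((111 - 1*(-23)) + (-86 + 91))*(225 + 196)) = ((2 - 117) + 206)*(((111 + 23) + 5)*421) = (-115 + 206)*((134 + 5)*421) = 91*(139*421) = 91*58519 = 5325229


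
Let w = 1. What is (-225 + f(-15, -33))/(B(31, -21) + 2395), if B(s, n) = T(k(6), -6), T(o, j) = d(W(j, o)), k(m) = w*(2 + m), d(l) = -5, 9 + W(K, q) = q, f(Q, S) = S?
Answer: -129/1195 ≈ -0.10795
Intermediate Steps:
W(K, q) = -9 + q
k(m) = 2 + m (k(m) = 1*(2 + m) = 2 + m)
T(o, j) = -5
B(s, n) = -5
(-225 + f(-15, -33))/(B(31, -21) + 2395) = (-225 - 33)/(-5 + 2395) = -258/2390 = -258*1/2390 = -129/1195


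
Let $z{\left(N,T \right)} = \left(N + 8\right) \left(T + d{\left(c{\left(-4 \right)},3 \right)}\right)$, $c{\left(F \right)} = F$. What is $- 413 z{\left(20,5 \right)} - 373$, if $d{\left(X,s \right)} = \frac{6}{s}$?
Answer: $-81321$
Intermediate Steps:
$z{\left(N,T \right)} = \left(2 + T\right) \left(8 + N\right)$ ($z{\left(N,T \right)} = \left(N + 8\right) \left(T + \frac{6}{3}\right) = \left(8 + N\right) \left(T + 6 \cdot \frac{1}{3}\right) = \left(8 + N\right) \left(T + 2\right) = \left(8 + N\right) \left(2 + T\right) = \left(2 + T\right) \left(8 + N\right)$)
$- 413 z{\left(20,5 \right)} - 373 = - 413 \left(16 + 2 \cdot 20 + 8 \cdot 5 + 20 \cdot 5\right) - 373 = - 413 \left(16 + 40 + 40 + 100\right) - 373 = \left(-413\right) 196 - 373 = -80948 - 373 = -81321$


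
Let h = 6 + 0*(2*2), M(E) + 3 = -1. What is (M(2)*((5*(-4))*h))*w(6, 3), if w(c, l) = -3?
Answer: -1440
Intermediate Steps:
M(E) = -4 (M(E) = -3 - 1 = -4)
h = 6 (h = 6 + 0*4 = 6 + 0 = 6)
(M(2)*((5*(-4))*h))*w(6, 3) = -4*5*(-4)*6*(-3) = -(-80)*6*(-3) = -4*(-120)*(-3) = 480*(-3) = -1440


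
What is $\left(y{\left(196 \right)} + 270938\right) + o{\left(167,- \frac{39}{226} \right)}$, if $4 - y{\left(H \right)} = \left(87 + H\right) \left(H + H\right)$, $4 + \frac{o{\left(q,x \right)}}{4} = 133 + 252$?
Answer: $161530$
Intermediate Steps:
$o{\left(q,x \right)} = 1524$ ($o{\left(q,x \right)} = -16 + 4 \left(133 + 252\right) = -16 + 4 \cdot 385 = -16 + 1540 = 1524$)
$y{\left(H \right)} = 4 - 2 H \left(87 + H\right)$ ($y{\left(H \right)} = 4 - \left(87 + H\right) \left(H + H\right) = 4 - \left(87 + H\right) 2 H = 4 - 2 H \left(87 + H\right)$)
$\left(y{\left(196 \right)} + 270938\right) + o{\left(167,- \frac{39}{226} \right)} = \left(\left(4 - 34104 - 2 \cdot 196^{2}\right) + 270938\right) + 1524 = \left(\left(4 - 34104 - 76832\right) + 270938\right) + 1524 = \left(-110932 + 270938\right) + 1524 = 160006 + 1524 = 161530$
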